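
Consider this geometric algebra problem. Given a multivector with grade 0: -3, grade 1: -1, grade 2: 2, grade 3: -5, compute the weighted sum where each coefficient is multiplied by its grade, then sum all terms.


Grade-weighted sum = sum of grade_k * coefficient_k
0*(-3) = 0
1*(-1) = -1
2*2 = 4
3*(-5) = -15
Total = 0 + (-1) + 4 + (-15) = -12


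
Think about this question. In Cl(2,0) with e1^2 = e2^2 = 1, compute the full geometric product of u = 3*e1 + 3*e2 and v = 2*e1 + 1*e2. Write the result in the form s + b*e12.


Expand: (3*e1 + 3*e2)(2*e1 + 1*e2)
= 3*2*e1e1 + 3*1*e1e2 + 3*2*e2e1 + 3*1*e2e2
Using e1^2 = e2^2 = 1, e2e1 = -e1e2:
Scalar part s = 3*2 + 3*1 = 6 + 3 = 9
Bivector part b = 3*1 - 3*2 = 3 - 6 = -3
uv = 9 - 3*e12


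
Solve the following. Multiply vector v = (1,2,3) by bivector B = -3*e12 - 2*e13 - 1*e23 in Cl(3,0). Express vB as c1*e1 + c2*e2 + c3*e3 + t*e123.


vB has grade-1 (vector) and grade-3 (trivector) parts: vB = (v _| B) + (v ^ B).
Vector part <vB>_1:
  e1: -v2*b12 - v3*b13 = -(2)*(-3) - (3)*(-2) = 12
  e2: v1*b12 - v3*b23 = (1)*(-3) - (3)*(-1) = 0
  e3: v1*b13 + v2*b23 = (1)*(-2) + (2)*(-1) = -4
Trivector part <vB>_3:
  e123: v1*b23 - v2*b13 + v3*b12 = (1)*(-1) - (2)*(-2) + (3)*(-3) = -6
vB = 12*e1 + 0*e2 - 4*e3 - 6*e123


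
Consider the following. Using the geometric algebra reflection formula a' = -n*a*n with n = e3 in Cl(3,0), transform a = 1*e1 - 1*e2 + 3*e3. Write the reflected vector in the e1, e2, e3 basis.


Reflection formula: a' = -n*a*n, with n = e3 (unit vector, n^2 = 1).
For reflection through hyperplane perp to e3:
The component along e3 flips sign, others stay.
a = (1, -1, 3)
a' = (1, -1, -3)
a' = 1*e1 - 1*e2 - 3*e3


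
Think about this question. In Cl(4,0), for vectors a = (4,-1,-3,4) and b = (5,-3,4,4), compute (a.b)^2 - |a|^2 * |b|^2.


a . b = 4*5 + (-1)*(-3) + (-3)*4 + 4*4
= 20 + 3 + (-12) + 16 = 27
|a|^2 = 4^2 + (-1)^2 + (-3)^2 + 4^2 = 42
|b|^2 = 5^2 + (-3)^2 + 4^2 + 4^2 = 66
(a.b)^2 = 27^2 = 729
|a|^2 * |b|^2 = 42 * 66 = 2772
Result = 729 - 2772 = -2043


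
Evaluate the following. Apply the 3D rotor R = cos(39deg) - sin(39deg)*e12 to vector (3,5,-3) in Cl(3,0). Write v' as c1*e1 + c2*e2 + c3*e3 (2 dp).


Rotor R = cos(39deg) - sin(39deg)*e12
Rotation angle theta = 2 * 39 = 78 degrees in the e12 plane (e1 -> e2).
The component perpendicular to the plane (e3) is invariant: v'_3 = v3 = -3.00
cos(78deg) = 0.2079, sin(78deg) = 0.9781
v'_1 = v1*cos(theta) - v2*sin(theta) = 3*0.2079 - 5*0.9781 = -4.27
v'_2 = v1*sin(theta) + v2*cos(theta) = 3*0.9781 + 5*0.2079 = 3.97
v' = -4.27*e1 + 3.97*e2 - 3.00*e3


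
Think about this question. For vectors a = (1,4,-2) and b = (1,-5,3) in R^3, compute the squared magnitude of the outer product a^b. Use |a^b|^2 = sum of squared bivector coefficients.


a wedge b = (a1*b2 - a2*b1)*e12 + (a1*b3 - a3*b1)*e13 + (a2*b3 - a3*b2)*e23
e12 coeff: 1*(-5) - 4*1 = -5 - 4 = -9
e13 coeff: 1*3 - (-2)*1 = 3 - (-2) = 5
e23 coeff: 4*3 - (-2)*(-5) = 12 - 10 = 2
|a wedge b|^2 = (-9)^2 + 5^2 + 2^2
= 81 + 25 + 4
= 110


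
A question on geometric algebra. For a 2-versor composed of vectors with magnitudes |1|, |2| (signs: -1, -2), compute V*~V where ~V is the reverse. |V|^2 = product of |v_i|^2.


Each vector v_i has |v_i|^2 = s_i^2
Squared scales: (-1)^2 = 1, (-2)^2 = 4
|V|^2 = 1 * 4
= 4


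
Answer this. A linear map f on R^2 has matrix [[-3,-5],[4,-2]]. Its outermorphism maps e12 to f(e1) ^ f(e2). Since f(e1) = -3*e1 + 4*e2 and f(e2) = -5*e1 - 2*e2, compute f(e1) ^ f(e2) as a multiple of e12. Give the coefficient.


The outermorphism of a linear map f sends e1^e2 to f(e1)^f(e2).
f(e1) = -3*e1 + 4*e2
f(e2) = -5*e1 - 2*e2
f(e1) ^ f(e2) = (-3*e1 + 4*e2) ^ (-5*e1 - 2*e2)
= (-3)*(-2)*e12 + 4*(-5)*e21
= (6 - (-20))*e12
= 26*e12
Coefficient = 26


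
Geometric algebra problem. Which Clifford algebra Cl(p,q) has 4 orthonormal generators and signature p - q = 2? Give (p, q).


We need p + q = 4 and p - q = 2.
Adding: 2p = 4 + 2 = 6, so p = 3.
Then q = 4 - 3 = 1.
(p, q) = (3, 1)


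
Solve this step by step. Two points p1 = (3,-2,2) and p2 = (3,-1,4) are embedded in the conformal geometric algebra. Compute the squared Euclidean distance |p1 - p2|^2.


p1 - p2 = (0, -1, -2)
|p1 - p2|^2 = 0^2 + (-1)^2 + (-2)^2
= 0 + 1 + 4
= 5


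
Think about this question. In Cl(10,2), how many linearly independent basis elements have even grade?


Even subalgebra dimension = 2^(n-1)
n = 10 + 2 = 12
2^(12 - 1) = 2^11 = 2048
Verification: sum of C(12,k) for even k = 1 + 66 + 495 + 924 + 495 + 66 + 1 = 2048
Result = 2048


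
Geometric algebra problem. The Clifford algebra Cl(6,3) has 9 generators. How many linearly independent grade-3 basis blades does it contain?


Number of grade-k basis blades in Cl(p,q) with n = p + q is C(n, k).
n = 6 + 3 = 9
C(9, 3) = 9! / (3! * 6!)
= 362880 / (6 * 720)
= 84


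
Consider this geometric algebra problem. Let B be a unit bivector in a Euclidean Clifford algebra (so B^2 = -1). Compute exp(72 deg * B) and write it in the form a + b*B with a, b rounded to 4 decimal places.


For a unit bivector B with B^2 = -1, the exponential series gives
e^(theta*B) = cos(theta) + sin(theta)*B (the GA analogue of Euler's formula).
theta = 72 degrees = 1.256637 rad
cos(72 deg) = 0.3090
sin(72 deg) = 0.9511
exp(theta*B) = 0.3090 + 0.9511*B


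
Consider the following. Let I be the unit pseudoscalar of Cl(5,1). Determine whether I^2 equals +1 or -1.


The pseudoscalar I = e1...e_n (product of all n generators) of Cl(p,q) satisfies I^2 = (-1)^(q + n(n-1)/2).
p = 5, q = 1, n = p + q = 6
n(n-1)/2 = 6 * 5 / 2 = 15
Exponent = q + n(n-1)/2 = 1 + 15 = 16
I^2 = (-1)^16 = +1


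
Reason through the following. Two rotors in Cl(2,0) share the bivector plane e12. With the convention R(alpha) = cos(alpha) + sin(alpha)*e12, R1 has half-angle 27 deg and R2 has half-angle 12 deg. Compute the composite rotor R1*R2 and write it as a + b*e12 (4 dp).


Same-plane rotors commute and their half-angles add:
R1*R2 = cos(a1 + a2) + sin(a1 + a2)*e12.
a1 + a2 = 27 + 12 = 39 deg
cos(39 deg) = 0.7771
sin(39 deg) = 0.6293
R1*R2 = 0.7771 + 0.6293*e12


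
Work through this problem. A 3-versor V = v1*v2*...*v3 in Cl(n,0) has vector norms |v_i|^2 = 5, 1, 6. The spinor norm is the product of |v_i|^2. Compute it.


Spinor norm N(V) = |v1|^2 * |v2|^2 * ... * |v3|^2
= 5 * 1 * 6
Running product: 5, 5, 30
N(V) = 30


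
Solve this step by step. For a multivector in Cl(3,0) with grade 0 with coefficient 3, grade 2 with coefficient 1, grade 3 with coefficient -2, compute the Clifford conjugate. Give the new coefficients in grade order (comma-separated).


Clifford conjugate sign for grade k: (-1)^(k(k+1)/2)
Grade 0: (-1)^(0*1/2) = (-1)^0 = 1, coeff 3 -> 3
Grade 2: (-1)^(2*3/2) = (-1)^3 = -1, coeff 1 -> -1
Grade 3: (-1)^(3*4/2) = (-1)^6 = 1, coeff -2 -> -2
Conjugated coefficients: 3, -1, -2


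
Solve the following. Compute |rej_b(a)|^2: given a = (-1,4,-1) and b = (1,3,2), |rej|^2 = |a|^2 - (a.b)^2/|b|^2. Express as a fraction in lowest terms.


|a|^2 = (-1)^2 + 4^2 + (-1)^2 = 18
|b|^2 = 1^2 + 3^2 + 2^2 = 14
a . b = (-1)*1 + 4*3 + (-1)*2 = 9
(a.b)^2 = 9^2 = 81
|rej|^2 = 18 - 81/14
= (252 - 81)/14
= 171/14
In lowest terms: 171/14


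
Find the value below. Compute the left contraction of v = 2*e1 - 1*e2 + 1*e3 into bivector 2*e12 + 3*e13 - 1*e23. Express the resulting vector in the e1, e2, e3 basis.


Left contraction v _| B = <vB>_1 (grade-1 part of the geometric product vB).
Using e1_|e12 = e2, e2_|e12 = -e1, e1_|e13 = e3, e3_|e13 = -e1, e2_|e23 = e3, e3_|e23 = -e2:
e1 coeff: -v2*b12 - v3*b13 = -(-1)*(2) - (1)*(3) = -1
e2 coeff: v1*b12 - v3*b23 = (2)*(2) - (1)*(-1) = 5
e3 coeff: v1*b13 + v2*b23 = (2)*(3) + (-1)*(-1) = 7
v _| B = -1*e1 + 5*e2 + 7*e3


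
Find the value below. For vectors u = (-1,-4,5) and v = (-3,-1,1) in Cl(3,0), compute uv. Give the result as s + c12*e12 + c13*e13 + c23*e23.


In Cl(3,0): e_i^2 = 1, e_ie_j = -e_je_i for i != j.
Scalar part = u . v = (-1)*(-3) + (-4)*(-1) + 5*1
= 3 + 4 + 5 = 12
e12 coeff = (-1)*(-1) - (-4)*(-3) = 1 - 12 = -11
e13 coeff = (-1)*1 - 5*(-3) = -1 - (-15) = 14
e23 coeff = (-4)*1 - 5*(-1) = -4 - (-5) = 1
uv = 12 - 11*e12 + 14*e13 + 1*e23


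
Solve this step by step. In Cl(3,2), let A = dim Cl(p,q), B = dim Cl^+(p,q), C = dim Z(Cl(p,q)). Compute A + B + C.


n = 3 + 2 = 5
Total dim = 2^5 = 32
Even subalgebra dim = 2^4 = 16
n is odd, so center dim = 2
Sum = 32 + 16 + 2 = 50


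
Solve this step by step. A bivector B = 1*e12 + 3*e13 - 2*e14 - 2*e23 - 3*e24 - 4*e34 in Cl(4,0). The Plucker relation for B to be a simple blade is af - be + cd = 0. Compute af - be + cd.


Plucker relation: af - be + cd
a*f = 1*(-4) = -4
b*e = 3*(-3) = -9
c*d = (-2)*(-2) = 4
af - be + cd = -4 - (-9) + 4
= 9


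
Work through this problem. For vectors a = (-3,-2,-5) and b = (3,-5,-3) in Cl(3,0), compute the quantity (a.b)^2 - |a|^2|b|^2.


a . b = (-3)*3 + (-2)*(-5) + (-5)*(-3)
= -9 + 10 + 15 = 16
|a|^2 = (-3)^2 + (-2)^2 + (-5)^2 = 38
|b|^2 = 3^2 + (-5)^2 + (-3)^2 = 43
(a.b)^2 = 16^2 = 256
|a|^2 * |b|^2 = 38 * 43 = 1634
Result = 256 - 1634 = -1378


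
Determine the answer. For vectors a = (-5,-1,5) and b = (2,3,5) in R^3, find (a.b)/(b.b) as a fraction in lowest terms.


Projection coefficient = (a . b) / (b . b)
a . b = (-5)*2 + (-1)*3 + 5*5
= -10 + (-3) + 25 = 12
b . b = 2^2 + 3^2 + 5^2
= 4 + 9 + 25 = 38
Coefficient = 12/38
In lowest terms: 6/19


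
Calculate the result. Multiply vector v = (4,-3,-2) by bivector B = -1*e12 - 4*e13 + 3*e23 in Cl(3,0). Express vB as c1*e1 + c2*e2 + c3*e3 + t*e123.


vB has grade-1 (vector) and grade-3 (trivector) parts: vB = (v _| B) + (v ^ B).
Vector part <vB>_1:
  e1: -v2*b12 - v3*b13 = -(-3)*(-1) - (-2)*(-4) = -11
  e2: v1*b12 - v3*b23 = (4)*(-1) - (-2)*(3) = 2
  e3: v1*b13 + v2*b23 = (4)*(-4) + (-3)*(3) = -25
Trivector part <vB>_3:
  e123: v1*b23 - v2*b13 + v3*b12 = (4)*(3) - (-3)*(-4) + (-2)*(-1) = 2
vB = -11*e1 + 2*e2 - 25*e3 + 2*e123


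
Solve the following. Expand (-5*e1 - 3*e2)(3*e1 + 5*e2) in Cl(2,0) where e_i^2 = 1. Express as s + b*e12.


Expand: (-5*e1 - 3*e2)(3*e1 + 5*e2)
= (-5)*3*e1e1 + (-5)*5*e1e2 + (-3)*3*e2e1 + (-3)*5*e2e2
Using e1^2 = e2^2 = 1, e2e1 = -e1e2:
Scalar part s = (-5)*3 + (-3)*5 = -15 + (-15) = -30
Bivector part b = (-5)*5 - (-3)*3 = -25 - (-9) = -16
uv = -30 - 16*e12


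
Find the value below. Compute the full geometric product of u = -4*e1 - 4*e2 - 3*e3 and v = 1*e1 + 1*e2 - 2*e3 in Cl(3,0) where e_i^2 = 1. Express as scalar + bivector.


In Cl(3,0): e_i^2 = 1, e_ie_j = -e_je_i for i != j.
Scalar part = u . v = (-4)*1 + (-4)*1 + (-3)*(-2)
= -4 + (-4) + 6 = -2
e12 coeff = (-4)*1 - (-4)*1 = -4 - (-4) = 0
e13 coeff = (-4)*(-2) - (-3)*1 = 8 - (-3) = 11
e23 coeff = (-4)*(-2) - (-3)*1 = 8 - (-3) = 11
uv = -2 + 0*e12 + 11*e13 + 11*e23


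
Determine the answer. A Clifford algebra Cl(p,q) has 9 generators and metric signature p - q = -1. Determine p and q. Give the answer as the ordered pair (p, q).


We need p + q = 9 and p - q = -1.
Adding: 2p = 9 + (-1) = 8, so p = 4.
Then q = 9 - 4 = 5.
(p, q) = (4, 5)


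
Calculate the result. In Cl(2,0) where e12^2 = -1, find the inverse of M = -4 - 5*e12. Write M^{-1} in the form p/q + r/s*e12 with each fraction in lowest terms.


M = -4 - 5*e12, where e12^2 = -1.
Since M commutes with its reverse ~M = a - b*e12, M * ~M = a^2 - b^2*e12^2 = a^2 + b^2.
So M^{-1} = ~M / (a^2 + b^2) = (a - b*e12)/(a^2 + b^2).
a^2 + b^2 = 16 + 25 = 41
Scalar part = -4/41 = -4/41
Bivector coeff = 5/41 = 5/41
M^{-1} = -4/41 + 5/41*e12


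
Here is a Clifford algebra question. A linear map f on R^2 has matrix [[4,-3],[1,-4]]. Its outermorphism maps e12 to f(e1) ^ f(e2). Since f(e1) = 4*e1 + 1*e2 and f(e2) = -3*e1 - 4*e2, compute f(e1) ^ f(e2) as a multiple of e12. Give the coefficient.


The outermorphism of a linear map f sends e1^e2 to f(e1)^f(e2).
f(e1) = 4*e1 + 1*e2
f(e2) = -3*e1 - 4*e2
f(e1) ^ f(e2) = (4*e1 + 1*e2) ^ (-3*e1 - 4*e2)
= 4*(-4)*e12 + 1*(-3)*e21
= (-16 - (-3))*e12
= -13*e12
Coefficient = -13


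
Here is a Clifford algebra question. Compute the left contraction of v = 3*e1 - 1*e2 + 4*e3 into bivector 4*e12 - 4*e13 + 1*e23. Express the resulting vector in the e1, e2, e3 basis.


Left contraction v _| B = <vB>_1 (grade-1 part of the geometric product vB).
Using e1_|e12 = e2, e2_|e12 = -e1, e1_|e13 = e3, e3_|e13 = -e1, e2_|e23 = e3, e3_|e23 = -e2:
e1 coeff: -v2*b12 - v3*b13 = -(-1)*(4) - (4)*(-4) = 20
e2 coeff: v1*b12 - v3*b23 = (3)*(4) - (4)*(1) = 8
e3 coeff: v1*b13 + v2*b23 = (3)*(-4) + (-1)*(1) = -13
v _| B = 20*e1 + 8*e2 - 13*e3


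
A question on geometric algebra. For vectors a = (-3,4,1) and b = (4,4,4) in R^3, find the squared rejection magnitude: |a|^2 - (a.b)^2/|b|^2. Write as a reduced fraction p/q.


|a|^2 = (-3)^2 + 4^2 + 1^2 = 26
|b|^2 = 4^2 + 4^2 + 4^2 = 48
a . b = (-3)*4 + 4*4 + 1*4 = 8
(a.b)^2 = 8^2 = 64
|rej|^2 = 26 - 64/48
= (1248 - 64)/48
= 1184/48
In lowest terms: 74/3


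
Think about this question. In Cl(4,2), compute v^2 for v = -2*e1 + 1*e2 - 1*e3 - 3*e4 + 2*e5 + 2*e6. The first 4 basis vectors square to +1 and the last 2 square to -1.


v^2 = sum of c_i^2 * e_i^2
Positive signature terms (e_i^2 = +1): (-2)^2 + 1^2 + (-1)^2 + (-3)^2 = 15
Negative signature terms (e_j^2 = -1): 2^2 + 2^2 = 8
v^2 = 15 - 8 = 7


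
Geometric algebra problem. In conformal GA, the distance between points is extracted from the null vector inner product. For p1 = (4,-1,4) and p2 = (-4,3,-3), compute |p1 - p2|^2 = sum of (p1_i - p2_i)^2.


p1 - p2 = (8, -4, 7)
|p1 - p2|^2 = 8^2 + (-4)^2 + 7^2
= 64 + 16 + 49
= 129


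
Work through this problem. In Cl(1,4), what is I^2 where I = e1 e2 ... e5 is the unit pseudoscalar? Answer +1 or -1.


The pseudoscalar I = e1...e_n (product of all n generators) of Cl(p,q) satisfies I^2 = (-1)^(q + n(n-1)/2).
p = 1, q = 4, n = p + q = 5
n(n-1)/2 = 5 * 4 / 2 = 10
Exponent = q + n(n-1)/2 = 4 + 10 = 14
I^2 = (-1)^14 = +1


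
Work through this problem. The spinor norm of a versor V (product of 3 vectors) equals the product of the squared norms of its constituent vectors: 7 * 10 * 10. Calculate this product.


Spinor norm N(V) = |v1|^2 * |v2|^2 * ... * |v3|^2
= 7 * 10 * 10
Running product: 7, 70, 700
N(V) = 700


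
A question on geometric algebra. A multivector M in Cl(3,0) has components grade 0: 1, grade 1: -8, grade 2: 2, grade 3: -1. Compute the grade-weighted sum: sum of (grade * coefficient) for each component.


Grade-weighted sum = sum of grade_k * coefficient_k
0*1 = 0
1*(-8) = -8
2*2 = 4
3*(-1) = -3
Total = 0 + (-8) + 4 + (-3) = -7


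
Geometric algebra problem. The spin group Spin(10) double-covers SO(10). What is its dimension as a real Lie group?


Spin(n) double-covers SO(n); both have Lie algebra so(n) of dimension n(n-1)/2.
n = 10
n(n-1) = 10 * 9 = 90
dim Spin(10) = 90/2 = 45


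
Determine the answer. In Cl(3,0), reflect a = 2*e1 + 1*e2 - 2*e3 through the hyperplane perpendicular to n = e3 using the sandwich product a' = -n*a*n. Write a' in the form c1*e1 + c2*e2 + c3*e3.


Reflection formula: a' = -n*a*n, with n = e3 (unit vector, n^2 = 1).
For reflection through hyperplane perp to e3:
The component along e3 flips sign, others stay.
a = (2, 1, -2)
a' = (2, 1, 2)
a' = 2*e1 + 1*e2 + 2*e3


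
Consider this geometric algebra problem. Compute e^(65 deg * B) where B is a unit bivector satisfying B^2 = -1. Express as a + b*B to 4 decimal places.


For a unit bivector B with B^2 = -1, the exponential series gives
e^(theta*B) = cos(theta) + sin(theta)*B (the GA analogue of Euler's formula).
theta = 65 degrees = 1.134464 rad
cos(65 deg) = 0.4226
sin(65 deg) = 0.9063
exp(theta*B) = 0.4226 + 0.9063*B


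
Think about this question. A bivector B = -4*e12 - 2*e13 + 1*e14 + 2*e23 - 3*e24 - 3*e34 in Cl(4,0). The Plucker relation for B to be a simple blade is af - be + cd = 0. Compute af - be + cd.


Plucker relation: af - be + cd
a*f = (-4)*(-3) = 12
b*e = (-2)*(-3) = 6
c*d = 1*2 = 2
af - be + cd = 12 - 6 + 2
= 8


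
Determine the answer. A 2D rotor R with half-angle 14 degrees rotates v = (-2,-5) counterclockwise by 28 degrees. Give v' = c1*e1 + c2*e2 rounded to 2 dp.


Rotor R = cos(14deg) - sin(14deg)*e12
Rotation angle theta = 2 * 14 = 28 degrees
v' = R*v*~R rotates v by theta.
cos(28deg) = 0.8829, sin(28deg) = 0.4695
v'_1 = -2*cos(28deg) - (-5)*sin(28deg)
= -2*0.8829 - (-5)*0.4695
= 0.58
v'_2 = -2*sin(28deg) + (-5)*cos(28deg)
= -2*0.4695 + (-5)*0.8829
= -5.35
v' = 0.58*e1 - 5.35*e2


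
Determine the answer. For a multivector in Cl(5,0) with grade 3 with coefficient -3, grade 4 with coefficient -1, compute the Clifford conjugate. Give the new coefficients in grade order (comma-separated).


Clifford conjugate sign for grade k: (-1)^(k(k+1)/2)
Grade 3: (-1)^(3*4/2) = (-1)^6 = 1, coeff -3 -> -3
Grade 4: (-1)^(4*5/2) = (-1)^10 = 1, coeff -1 -> -1
Conjugated coefficients: -3, -1


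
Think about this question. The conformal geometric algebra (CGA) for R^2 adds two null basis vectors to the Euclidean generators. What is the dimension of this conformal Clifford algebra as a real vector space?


The conformal model of R^2 uses Cl(3,1): the 2 Euclidean generators plus two extra orthogonal generators e+ (e+^2 = +1) and e- (e-^2 = -1), from which the null vectors e0, einf are built.
Number of generators m = 2 + 2 = 4.
dim Cl(p,q) = 2^m = 2^4 = 16


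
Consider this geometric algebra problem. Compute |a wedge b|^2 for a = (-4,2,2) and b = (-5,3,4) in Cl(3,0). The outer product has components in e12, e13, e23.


a wedge b = (a1*b2 - a2*b1)*e12 + (a1*b3 - a3*b1)*e13 + (a2*b3 - a3*b2)*e23
e12 coeff: (-4)*3 - 2*(-5) = -12 - (-10) = -2
e13 coeff: (-4)*4 - 2*(-5) = -16 - (-10) = -6
e23 coeff: 2*4 - 2*3 = 8 - 6 = 2
|a wedge b|^2 = (-2)^2 + (-6)^2 + 2^2
= 4 + 36 + 4
= 44


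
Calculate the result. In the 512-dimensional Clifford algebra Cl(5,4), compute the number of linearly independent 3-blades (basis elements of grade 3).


Number of grade-k basis blades in Cl(p,q) with n = p + q is C(n, k).
n = 5 + 4 = 9
C(9, 3) = 9! / (3! * 6!)
= 362880 / (6 * 720)
= 84


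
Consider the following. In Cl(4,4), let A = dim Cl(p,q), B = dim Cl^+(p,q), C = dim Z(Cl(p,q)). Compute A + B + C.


n = 4 + 4 = 8
Total dim = 2^8 = 256
Even subalgebra dim = 2^7 = 128
n is even, so center dim = 1
Sum = 256 + 128 + 1 = 385


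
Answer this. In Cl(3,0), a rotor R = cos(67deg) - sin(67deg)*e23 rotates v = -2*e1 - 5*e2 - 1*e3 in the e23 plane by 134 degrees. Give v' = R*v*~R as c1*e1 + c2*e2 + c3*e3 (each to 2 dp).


Rotor R = cos(67deg) - sin(67deg)*e23
Rotation angle theta = 2 * 67 = 134 degrees in the e23 plane (e2 -> e3).
The component perpendicular to the plane (e1) is invariant: v'_1 = v1 = -2.00
cos(134deg) = -0.6947, sin(134deg) = 0.7193
v'_2 = v2*cos(theta) - v3*sin(theta) = -5*(-0.6947) - (-1)*0.7193 = 4.19
v'_3 = v2*sin(theta) + v3*cos(theta) = -5*0.7193 + (-1)*(-0.6947) = -2.90
v' = -2.00*e1 + 4.19*e2 - 2.90*e3


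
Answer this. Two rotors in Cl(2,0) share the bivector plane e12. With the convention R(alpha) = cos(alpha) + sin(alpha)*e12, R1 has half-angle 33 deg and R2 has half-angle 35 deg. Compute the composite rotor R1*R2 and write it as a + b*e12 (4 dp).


Same-plane rotors commute and their half-angles add:
R1*R2 = cos(a1 + a2) + sin(a1 + a2)*e12.
a1 + a2 = 33 + 35 = 68 deg
cos(68 deg) = 0.3746
sin(68 deg) = 0.9272
R1*R2 = 0.3746 + 0.9272*e12


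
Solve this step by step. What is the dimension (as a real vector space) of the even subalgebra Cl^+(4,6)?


Even subalgebra dimension = 2^(n-1)
n = 4 + 6 = 10
2^(10 - 1) = 2^9 = 512
Verification: sum of C(10,k) for even k = 1 + 45 + 210 + 210 + 45 + 1 = 512
Result = 512


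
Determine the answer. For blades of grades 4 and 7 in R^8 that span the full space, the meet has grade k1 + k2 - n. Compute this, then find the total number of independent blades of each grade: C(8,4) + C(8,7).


Meet grade = grade(A) + grade(B) - n
= 4 + 7 - 8 = 3
C(8,4) = 70
C(8,7) = 8
dim_A + dim_B = 70 + 8 = 78


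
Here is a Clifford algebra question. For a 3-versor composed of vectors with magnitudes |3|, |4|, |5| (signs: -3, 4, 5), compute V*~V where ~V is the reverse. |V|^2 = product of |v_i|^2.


Each vector v_i has |v_i|^2 = s_i^2
Squared scales: (-3)^2 = 9, 4^2 = 16, 5^2 = 25
|V|^2 = 9 * 16 * 25
= 3600


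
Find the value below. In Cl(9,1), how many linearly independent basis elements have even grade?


Even subalgebra dimension = 2^(n-1)
n = 9 + 1 = 10
2^(10 - 1) = 2^9 = 512
Verification: sum of C(10,k) for even k = 1 + 45 + 210 + 210 + 45 + 1 = 512
Result = 512


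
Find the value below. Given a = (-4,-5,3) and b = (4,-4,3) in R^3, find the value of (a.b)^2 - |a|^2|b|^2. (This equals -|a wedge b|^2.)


a . b = (-4)*4 + (-5)*(-4) + 3*3
= -16 + 20 + 9 = 13
|a|^2 = (-4)^2 + (-5)^2 + 3^2 = 50
|b|^2 = 4^2 + (-4)^2 + 3^2 = 41
(a.b)^2 = 13^2 = 169
|a|^2 * |b|^2 = 50 * 41 = 2050
Result = 169 - 2050 = -1881


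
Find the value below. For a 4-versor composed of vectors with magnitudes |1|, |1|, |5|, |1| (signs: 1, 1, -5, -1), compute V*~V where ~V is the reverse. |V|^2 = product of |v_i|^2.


Each vector v_i has |v_i|^2 = s_i^2
Squared scales: 1^2 = 1, 1^2 = 1, (-5)^2 = 25, (-1)^2 = 1
|V|^2 = 1 * 1 * 25 * 1
= 25


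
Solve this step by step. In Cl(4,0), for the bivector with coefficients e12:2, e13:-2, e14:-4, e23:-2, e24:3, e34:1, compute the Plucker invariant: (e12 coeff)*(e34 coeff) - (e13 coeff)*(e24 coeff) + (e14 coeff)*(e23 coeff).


Plucker relation: af - be + cd
a*f = 2*1 = 2
b*e = (-2)*3 = -6
c*d = (-4)*(-2) = 8
af - be + cd = 2 - (-6) + 8
= 16


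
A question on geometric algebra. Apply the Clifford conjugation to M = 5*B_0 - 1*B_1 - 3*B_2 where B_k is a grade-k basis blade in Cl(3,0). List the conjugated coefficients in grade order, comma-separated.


Clifford conjugate sign for grade k: (-1)^(k(k+1)/2)
Grade 0: (-1)^(0*1/2) = (-1)^0 = 1, coeff 5 -> 5
Grade 1: (-1)^(1*2/2) = (-1)^1 = -1, coeff -1 -> 1
Grade 2: (-1)^(2*3/2) = (-1)^3 = -1, coeff -3 -> 3
Conjugated coefficients: 5, 1, 3


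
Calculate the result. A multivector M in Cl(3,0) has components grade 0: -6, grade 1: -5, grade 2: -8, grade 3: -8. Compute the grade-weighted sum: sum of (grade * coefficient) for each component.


Grade-weighted sum = sum of grade_k * coefficient_k
0*(-6) = 0
1*(-5) = -5
2*(-8) = -16
3*(-8) = -24
Total = 0 + (-5) + (-16) + (-24) = -45


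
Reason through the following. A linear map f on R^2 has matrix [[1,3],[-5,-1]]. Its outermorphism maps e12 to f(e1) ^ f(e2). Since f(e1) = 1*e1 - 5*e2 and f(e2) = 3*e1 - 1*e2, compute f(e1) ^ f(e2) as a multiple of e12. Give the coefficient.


The outermorphism of a linear map f sends e1^e2 to f(e1)^f(e2).
f(e1) = 1*e1 - 5*e2
f(e2) = 3*e1 - 1*e2
f(e1) ^ f(e2) = (1*e1 - 5*e2) ^ (3*e1 - 1*e2)
= 1*(-1)*e12 + (-5)*3*e21
= (-1 - (-15))*e12
= 14*e12
Coefficient = 14


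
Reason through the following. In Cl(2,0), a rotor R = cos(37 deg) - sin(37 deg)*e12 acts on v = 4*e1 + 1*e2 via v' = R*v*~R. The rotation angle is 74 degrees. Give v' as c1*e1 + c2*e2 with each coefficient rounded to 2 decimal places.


Rotor R = cos(37deg) - sin(37deg)*e12
Rotation angle theta = 2 * 37 = 74 degrees
v' = R*v*~R rotates v by theta.
cos(74deg) = 0.2756, sin(74deg) = 0.9613
v'_1 = 4*cos(74deg) - 1*sin(74deg)
= 4*0.2756 - 1*0.9613
= 0.14
v'_2 = 4*sin(74deg) + 1*cos(74deg)
= 4*0.9613 + 1*0.2756
= 4.12
v' = 0.14*e1 + 4.12*e2


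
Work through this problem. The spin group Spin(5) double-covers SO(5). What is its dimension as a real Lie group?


Spin(n) double-covers SO(n); both have Lie algebra so(n) of dimension n(n-1)/2.
n = 5
n(n-1) = 5 * 4 = 20
dim Spin(5) = 20/2 = 10


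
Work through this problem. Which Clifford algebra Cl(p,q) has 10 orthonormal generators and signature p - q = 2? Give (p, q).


We need p + q = 10 and p - q = 2.
Adding: 2p = 10 + 2 = 12, so p = 6.
Then q = 10 - 6 = 4.
(p, q) = (6, 4)


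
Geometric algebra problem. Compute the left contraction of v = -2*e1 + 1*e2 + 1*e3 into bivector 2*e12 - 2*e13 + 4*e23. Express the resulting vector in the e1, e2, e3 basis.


Left contraction v _| B = <vB>_1 (grade-1 part of the geometric product vB).
Using e1_|e12 = e2, e2_|e12 = -e1, e1_|e13 = e3, e3_|e13 = -e1, e2_|e23 = e3, e3_|e23 = -e2:
e1 coeff: -v2*b12 - v3*b13 = -(1)*(2) - (1)*(-2) = 0
e2 coeff: v1*b12 - v3*b23 = (-2)*(2) - (1)*(4) = -8
e3 coeff: v1*b13 + v2*b23 = (-2)*(-2) + (1)*(4) = 8
v _| B = 0*e1 - 8*e2 + 8*e3


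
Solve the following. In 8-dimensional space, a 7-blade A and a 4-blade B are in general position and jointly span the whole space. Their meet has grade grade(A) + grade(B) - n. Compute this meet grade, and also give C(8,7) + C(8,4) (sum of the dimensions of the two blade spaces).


Meet grade = grade(A) + grade(B) - n
= 7 + 4 - 8 = 3
C(8,7) = 8
C(8,4) = 70
dim_A + dim_B = 8 + 70 = 78


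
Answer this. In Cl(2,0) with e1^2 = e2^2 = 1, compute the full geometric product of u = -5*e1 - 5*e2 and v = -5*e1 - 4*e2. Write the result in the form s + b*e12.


Expand: (-5*e1 - 5*e2)(-5*e1 - 4*e2)
= (-5)*(-5)*e1e1 + (-5)*(-4)*e1e2 + (-5)*(-5)*e2e1 + (-5)*(-4)*e2e2
Using e1^2 = e2^2 = 1, e2e1 = -e1e2:
Scalar part s = (-5)*(-5) + (-5)*(-4) = 25 + 20 = 45
Bivector part b = (-5)*(-4) - (-5)*(-5) = 20 - 25 = -5
uv = 45 - 5*e12


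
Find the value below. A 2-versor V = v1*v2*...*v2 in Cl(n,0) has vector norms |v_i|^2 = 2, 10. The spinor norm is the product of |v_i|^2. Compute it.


Spinor norm N(V) = |v1|^2 * |v2|^2 * ... * |v2|^2
= 2 * 10
Running product: 2, 20
N(V) = 20


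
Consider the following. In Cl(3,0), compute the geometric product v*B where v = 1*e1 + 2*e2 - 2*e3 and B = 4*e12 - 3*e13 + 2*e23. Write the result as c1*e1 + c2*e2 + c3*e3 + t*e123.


vB has grade-1 (vector) and grade-3 (trivector) parts: vB = (v _| B) + (v ^ B).
Vector part <vB>_1:
  e1: -v2*b12 - v3*b13 = -(2)*(4) - (-2)*(-3) = -14
  e2: v1*b12 - v3*b23 = (1)*(4) - (-2)*(2) = 8
  e3: v1*b13 + v2*b23 = (1)*(-3) + (2)*(2) = 1
Trivector part <vB>_3:
  e123: v1*b23 - v2*b13 + v3*b12 = (1)*(2) - (2)*(-3) + (-2)*(4) = 0
vB = -14*e1 + 8*e2 + 1*e3 + 0*e123


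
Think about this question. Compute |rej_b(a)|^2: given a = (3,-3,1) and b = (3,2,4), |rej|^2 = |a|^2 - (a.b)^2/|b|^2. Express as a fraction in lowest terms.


|a|^2 = 3^2 + (-3)^2 + 1^2 = 19
|b|^2 = 3^2 + 2^2 + 4^2 = 29
a . b = 3*3 + (-3)*2 + 1*4 = 7
(a.b)^2 = 7^2 = 49
|rej|^2 = 19 - 49/29
= (551 - 49)/29
= 502/29
In lowest terms: 502/29


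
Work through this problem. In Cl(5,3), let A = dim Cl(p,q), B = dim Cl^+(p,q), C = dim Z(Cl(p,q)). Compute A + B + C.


n = 5 + 3 = 8
Total dim = 2^8 = 256
Even subalgebra dim = 2^7 = 128
n is even, so center dim = 1
Sum = 256 + 128 + 1 = 385


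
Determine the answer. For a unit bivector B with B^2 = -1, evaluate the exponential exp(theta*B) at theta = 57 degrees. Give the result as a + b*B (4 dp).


For a unit bivector B with B^2 = -1, the exponential series gives
e^(theta*B) = cos(theta) + sin(theta)*B (the GA analogue of Euler's formula).
theta = 57 degrees = 0.994838 rad
cos(57 deg) = 0.5446
sin(57 deg) = 0.8387
exp(theta*B) = 0.5446 + 0.8387*B


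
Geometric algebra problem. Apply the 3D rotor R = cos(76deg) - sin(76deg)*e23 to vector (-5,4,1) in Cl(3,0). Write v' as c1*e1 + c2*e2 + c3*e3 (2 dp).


Rotor R = cos(76deg) - sin(76deg)*e23
Rotation angle theta = 2 * 76 = 152 degrees in the e23 plane (e2 -> e3).
The component perpendicular to the plane (e1) is invariant: v'_1 = v1 = -5.00
cos(152deg) = -0.8829, sin(152deg) = 0.4695
v'_2 = v2*cos(theta) - v3*sin(theta) = 4*(-0.8829) - 1*0.4695 = -4.00
v'_3 = v2*sin(theta) + v3*cos(theta) = 4*0.4695 + 1*(-0.8829) = 0.99
v' = -5.00*e1 - 4.00*e2 + 0.99*e3


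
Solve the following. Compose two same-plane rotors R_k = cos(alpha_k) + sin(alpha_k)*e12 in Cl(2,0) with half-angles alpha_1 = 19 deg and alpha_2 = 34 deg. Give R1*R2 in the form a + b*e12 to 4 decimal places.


Same-plane rotors commute and their half-angles add:
R1*R2 = cos(a1 + a2) + sin(a1 + a2)*e12.
a1 + a2 = 19 + 34 = 53 deg
cos(53 deg) = 0.6018
sin(53 deg) = 0.7986
R1*R2 = 0.6018 + 0.7986*e12


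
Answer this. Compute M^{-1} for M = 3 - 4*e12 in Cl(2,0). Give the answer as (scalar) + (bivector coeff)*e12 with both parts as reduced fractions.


M = 3 - 4*e12, where e12^2 = -1.
Since M commutes with its reverse ~M = a - b*e12, M * ~M = a^2 - b^2*e12^2 = a^2 + b^2.
So M^{-1} = ~M / (a^2 + b^2) = (a - b*e12)/(a^2 + b^2).
a^2 + b^2 = 9 + 16 = 25
Scalar part = 3/25 = 3/25
Bivector coeff = 4/25 = 4/25
M^{-1} = 3/25 + 4/25*e12


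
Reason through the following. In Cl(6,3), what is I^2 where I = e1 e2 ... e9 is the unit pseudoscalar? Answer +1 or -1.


The pseudoscalar I = e1...e_n (product of all n generators) of Cl(p,q) satisfies I^2 = (-1)^(q + n(n-1)/2).
p = 6, q = 3, n = p + q = 9
n(n-1)/2 = 9 * 8 / 2 = 36
Exponent = q + n(n-1)/2 = 3 + 36 = 39
I^2 = (-1)^39 = -1


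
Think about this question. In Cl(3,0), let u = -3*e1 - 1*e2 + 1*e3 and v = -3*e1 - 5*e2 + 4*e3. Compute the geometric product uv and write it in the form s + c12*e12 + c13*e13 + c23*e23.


In Cl(3,0): e_i^2 = 1, e_ie_j = -e_je_i for i != j.
Scalar part = u . v = (-3)*(-3) + (-1)*(-5) + 1*4
= 9 + 5 + 4 = 18
e12 coeff = (-3)*(-5) - (-1)*(-3) = 15 - 3 = 12
e13 coeff = (-3)*4 - 1*(-3) = -12 - (-3) = -9
e23 coeff = (-1)*4 - 1*(-5) = -4 - (-5) = 1
uv = 18 + 12*e12 - 9*e13 + 1*e23


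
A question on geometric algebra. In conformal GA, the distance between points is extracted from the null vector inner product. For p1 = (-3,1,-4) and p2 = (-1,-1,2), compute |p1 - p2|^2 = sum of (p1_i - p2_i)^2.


p1 - p2 = (-2, 2, -6)
|p1 - p2|^2 = (-2)^2 + 2^2 + (-6)^2
= 4 + 4 + 36
= 44


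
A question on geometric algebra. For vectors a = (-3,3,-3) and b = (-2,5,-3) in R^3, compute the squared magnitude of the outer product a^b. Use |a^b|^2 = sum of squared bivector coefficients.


a wedge b = (a1*b2 - a2*b1)*e12 + (a1*b3 - a3*b1)*e13 + (a2*b3 - a3*b2)*e23
e12 coeff: (-3)*5 - 3*(-2) = -15 - (-6) = -9
e13 coeff: (-3)*(-3) - (-3)*(-2) = 9 - 6 = 3
e23 coeff: 3*(-3) - (-3)*5 = -9 - (-15) = 6
|a wedge b|^2 = (-9)^2 + 3^2 + 6^2
= 81 + 9 + 36
= 126


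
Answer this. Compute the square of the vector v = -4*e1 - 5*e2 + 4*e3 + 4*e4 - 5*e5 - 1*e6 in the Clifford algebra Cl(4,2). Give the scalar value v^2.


v^2 = sum of c_i^2 * e_i^2
Positive signature terms (e_i^2 = +1): (-4)^2 + (-5)^2 + 4^2 + 4^2 = 73
Negative signature terms (e_j^2 = -1): (-5)^2 + (-1)^2 = 26
v^2 = 73 - 26 = 47


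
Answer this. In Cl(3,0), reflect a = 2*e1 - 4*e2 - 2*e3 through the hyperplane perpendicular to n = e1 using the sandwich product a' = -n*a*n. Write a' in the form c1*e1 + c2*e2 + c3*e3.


Reflection formula: a' = -n*a*n, with n = e1 (unit vector, n^2 = 1).
For reflection through hyperplane perp to e1:
The component along e1 flips sign, others stay.
a = (2, -4, -2)
a' = (-2, -4, -2)
a' = -2*e1 - 4*e2 - 2*e3


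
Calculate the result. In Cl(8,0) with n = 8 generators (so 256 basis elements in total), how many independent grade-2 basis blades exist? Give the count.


Number of grade-k basis blades in Cl(p,q) with n = p + q is C(n, k).
n = 8 + 0 = 8
C(8, 2) = 8! / (2! * 6!)
= 40320 / (2 * 720)
= 28


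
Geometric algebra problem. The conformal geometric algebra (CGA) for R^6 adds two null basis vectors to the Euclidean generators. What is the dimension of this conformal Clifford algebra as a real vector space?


The conformal model of R^6 uses Cl(7,1): the 6 Euclidean generators plus two extra orthogonal generators e+ (e+^2 = +1) and e- (e-^2 = -1), from which the null vectors e0, einf are built.
Number of generators m = 6 + 2 = 8.
dim Cl(p,q) = 2^m = 2^8 = 256


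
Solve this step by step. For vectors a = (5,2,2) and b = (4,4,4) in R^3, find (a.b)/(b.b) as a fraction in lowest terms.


Projection coefficient = (a . b) / (b . b)
a . b = 5*4 + 2*4 + 2*4
= 20 + 8 + 8 = 36
b . b = 4^2 + 4^2 + 4^2
= 16 + 16 + 16 = 48
Coefficient = 36/48
In lowest terms: 3/4


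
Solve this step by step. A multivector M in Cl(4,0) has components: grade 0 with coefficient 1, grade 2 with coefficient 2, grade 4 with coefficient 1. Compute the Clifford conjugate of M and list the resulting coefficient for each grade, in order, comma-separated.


Clifford conjugate sign for grade k: (-1)^(k(k+1)/2)
Grade 0: (-1)^(0*1/2) = (-1)^0 = 1, coeff 1 -> 1
Grade 2: (-1)^(2*3/2) = (-1)^3 = -1, coeff 2 -> -2
Grade 4: (-1)^(4*5/2) = (-1)^10 = 1, coeff 1 -> 1
Conjugated coefficients: 1, -2, 1


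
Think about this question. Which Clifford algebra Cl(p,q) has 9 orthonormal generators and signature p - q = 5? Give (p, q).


We need p + q = 9 and p - q = 5.
Adding: 2p = 9 + 5 = 14, so p = 7.
Then q = 9 - 7 = 2.
(p, q) = (7, 2)


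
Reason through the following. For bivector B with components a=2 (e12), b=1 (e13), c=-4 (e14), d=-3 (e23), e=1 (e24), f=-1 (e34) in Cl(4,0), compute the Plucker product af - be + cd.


Plucker relation: af - be + cd
a*f = 2*(-1) = -2
b*e = 1*1 = 1
c*d = (-4)*(-3) = 12
af - be + cd = -2 - 1 + 12
= 9


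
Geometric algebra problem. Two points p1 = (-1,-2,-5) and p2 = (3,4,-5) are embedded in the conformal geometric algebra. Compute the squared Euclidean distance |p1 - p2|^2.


p1 - p2 = (-4, -6, 0)
|p1 - p2|^2 = (-4)^2 + (-6)^2 + 0^2
= 16 + 36 + 0
= 52


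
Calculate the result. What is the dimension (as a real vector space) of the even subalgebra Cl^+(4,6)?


Even subalgebra dimension = 2^(n-1)
n = 4 + 6 = 10
2^(10 - 1) = 2^9 = 512
Verification: sum of C(10,k) for even k = 1 + 45 + 210 + 210 + 45 + 1 = 512
Result = 512


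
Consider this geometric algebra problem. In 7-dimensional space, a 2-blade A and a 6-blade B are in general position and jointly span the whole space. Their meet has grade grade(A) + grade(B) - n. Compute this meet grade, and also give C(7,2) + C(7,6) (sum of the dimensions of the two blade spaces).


Meet grade = grade(A) + grade(B) - n
= 2 + 6 - 7 = 1
C(7,2) = 21
C(7,6) = 7
dim_A + dim_B = 21 + 7 = 28


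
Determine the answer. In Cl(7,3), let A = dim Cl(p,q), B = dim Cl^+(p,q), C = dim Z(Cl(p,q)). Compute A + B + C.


n = 7 + 3 = 10
Total dim = 2^10 = 1024
Even subalgebra dim = 2^9 = 512
n is even, so center dim = 1
Sum = 1024 + 512 + 1 = 1537


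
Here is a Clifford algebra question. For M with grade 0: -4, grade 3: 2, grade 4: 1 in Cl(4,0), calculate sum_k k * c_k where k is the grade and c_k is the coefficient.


Grade-weighted sum = sum of grade_k * coefficient_k
0*(-4) = 0
3*2 = 6
4*1 = 4
Total = 0 + 6 + 4 = 10


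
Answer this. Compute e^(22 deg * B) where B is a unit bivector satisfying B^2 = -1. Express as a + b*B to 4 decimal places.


For a unit bivector B with B^2 = -1, the exponential series gives
e^(theta*B) = cos(theta) + sin(theta)*B (the GA analogue of Euler's formula).
theta = 22 degrees = 0.383972 rad
cos(22 deg) = 0.9272
sin(22 deg) = 0.3746
exp(theta*B) = 0.9272 + 0.3746*B


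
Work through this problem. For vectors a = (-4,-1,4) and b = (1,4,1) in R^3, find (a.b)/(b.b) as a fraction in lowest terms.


Projection coefficient = (a . b) / (b . b)
a . b = (-4)*1 + (-1)*4 + 4*1
= -4 + (-4) + 4 = -4
b . b = 1^2 + 4^2 + 1^2
= 1 + 16 + 1 = 18
Coefficient = -4/18
In lowest terms: -2/9


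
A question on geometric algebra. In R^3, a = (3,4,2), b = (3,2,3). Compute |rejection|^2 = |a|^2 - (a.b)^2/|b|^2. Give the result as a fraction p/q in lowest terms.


|a|^2 = 3^2 + 4^2 + 2^2 = 29
|b|^2 = 3^2 + 2^2 + 3^2 = 22
a . b = 3*3 + 4*2 + 2*3 = 23
(a.b)^2 = 23^2 = 529
|rej|^2 = 29 - 529/22
= (638 - 529)/22
= 109/22
In lowest terms: 109/22


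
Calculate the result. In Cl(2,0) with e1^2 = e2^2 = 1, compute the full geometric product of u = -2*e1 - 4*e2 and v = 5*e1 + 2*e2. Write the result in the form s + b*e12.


Expand: (-2*e1 - 4*e2)(5*e1 + 2*e2)
= (-2)*5*e1e1 + (-2)*2*e1e2 + (-4)*5*e2e1 + (-4)*2*e2e2
Using e1^2 = e2^2 = 1, e2e1 = -e1e2:
Scalar part s = (-2)*5 + (-4)*2 = -10 + (-8) = -18
Bivector part b = (-2)*2 - (-4)*5 = -4 - (-20) = 16
uv = -18 + 16*e12


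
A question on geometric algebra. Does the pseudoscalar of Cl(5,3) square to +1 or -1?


The pseudoscalar I = e1...e_n (product of all n generators) of Cl(p,q) satisfies I^2 = (-1)^(q + n(n-1)/2).
p = 5, q = 3, n = p + q = 8
n(n-1)/2 = 8 * 7 / 2 = 28
Exponent = q + n(n-1)/2 = 3 + 28 = 31
I^2 = (-1)^31 = -1


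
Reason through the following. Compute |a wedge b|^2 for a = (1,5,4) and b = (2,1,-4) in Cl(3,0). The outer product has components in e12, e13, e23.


a wedge b = (a1*b2 - a2*b1)*e12 + (a1*b3 - a3*b1)*e13 + (a2*b3 - a3*b2)*e23
e12 coeff: 1*1 - 5*2 = 1 - 10 = -9
e13 coeff: 1*(-4) - 4*2 = -4 - 8 = -12
e23 coeff: 5*(-4) - 4*1 = -20 - 4 = -24
|a wedge b|^2 = (-9)^2 + (-12)^2 + (-24)^2
= 81 + 144 + 576
= 801


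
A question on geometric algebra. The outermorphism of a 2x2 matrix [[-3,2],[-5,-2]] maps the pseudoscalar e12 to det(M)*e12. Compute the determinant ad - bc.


The outermorphism of a linear map f sends e1^e2 to f(e1)^f(e2).
f(e1) = -3*e1 - 5*e2
f(e2) = 2*e1 - 2*e2
f(e1) ^ f(e2) = (-3*e1 - 5*e2) ^ (2*e1 - 2*e2)
= (-3)*(-2)*e12 + (-5)*2*e21
= (6 - (-10))*e12
= 16*e12
Coefficient = 16


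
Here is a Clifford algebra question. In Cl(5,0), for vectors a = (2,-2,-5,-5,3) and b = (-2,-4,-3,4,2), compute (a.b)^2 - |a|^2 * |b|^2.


a . b = 2*(-2) + (-2)*(-4) + (-5)*(-3) + (-5)*4 + 3*2
= -4 + 8 + 15 + (-20) + 6 = 5
|a|^2 = 2^2 + (-2)^2 + (-5)^2 + (-5)^2 + 3^2 = 67
|b|^2 = (-2)^2 + (-4)^2 + (-3)^2 + 4^2 + 2^2 = 49
(a.b)^2 = 5^2 = 25
|a|^2 * |b|^2 = 67 * 49 = 3283
Result = 25 - 3283 = -3258


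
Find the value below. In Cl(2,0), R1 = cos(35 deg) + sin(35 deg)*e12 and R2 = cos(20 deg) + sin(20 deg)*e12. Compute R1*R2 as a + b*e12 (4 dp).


Same-plane rotors commute and their half-angles add:
R1*R2 = cos(a1 + a2) + sin(a1 + a2)*e12.
a1 + a2 = 35 + 20 = 55 deg
cos(55 deg) = 0.5736
sin(55 deg) = 0.8192
R1*R2 = 0.5736 + 0.8192*e12


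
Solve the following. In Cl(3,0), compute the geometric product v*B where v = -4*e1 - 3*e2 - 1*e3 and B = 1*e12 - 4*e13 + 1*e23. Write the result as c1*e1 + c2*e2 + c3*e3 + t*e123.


vB has grade-1 (vector) and grade-3 (trivector) parts: vB = (v _| B) + (v ^ B).
Vector part <vB>_1:
  e1: -v2*b12 - v3*b13 = -(-3)*(1) - (-1)*(-4) = -1
  e2: v1*b12 - v3*b23 = (-4)*(1) - (-1)*(1) = -3
  e3: v1*b13 + v2*b23 = (-4)*(-4) + (-3)*(1) = 13
Trivector part <vB>_3:
  e123: v1*b23 - v2*b13 + v3*b12 = (-4)*(1) - (-3)*(-4) + (-1)*(1) = -17
vB = -1*e1 - 3*e2 + 13*e3 - 17*e123


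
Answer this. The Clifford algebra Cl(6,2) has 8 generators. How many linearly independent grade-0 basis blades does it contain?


Number of grade-k basis blades in Cl(p,q) with n = p + q is C(n, k).
n = 6 + 2 = 8
C(8, 0) = 8! / (0! * 8!)
= 40320 / (1 * 40320)
= 1


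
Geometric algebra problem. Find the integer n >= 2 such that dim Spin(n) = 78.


dim Spin(n) = dim so(n) = n(n-1)/2.
Solve n(n-1)/2 = 78, i.e. n^2 - n - 156 = 0.
Discriminant = 1 + 8*78 = 625
n = (1 + sqrt(625))/2 = (1 + 25)/2 = 13


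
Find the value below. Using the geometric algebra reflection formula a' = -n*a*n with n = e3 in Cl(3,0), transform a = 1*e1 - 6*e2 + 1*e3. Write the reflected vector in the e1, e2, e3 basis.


Reflection formula: a' = -n*a*n, with n = e3 (unit vector, n^2 = 1).
For reflection through hyperplane perp to e3:
The component along e3 flips sign, others stay.
a = (1, -6, 1)
a' = (1, -6, -1)
a' = 1*e1 - 6*e2 - 1*e3


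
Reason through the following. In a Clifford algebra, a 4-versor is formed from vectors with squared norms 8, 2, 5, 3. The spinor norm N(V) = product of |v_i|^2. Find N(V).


Spinor norm N(V) = |v1|^2 * |v2|^2 * ... * |v4|^2
= 8 * 2 * 5 * 3
Running product: 8, 16, 80, 240
N(V) = 240


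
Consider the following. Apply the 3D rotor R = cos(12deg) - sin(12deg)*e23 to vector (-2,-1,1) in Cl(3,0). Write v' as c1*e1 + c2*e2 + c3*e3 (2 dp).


Rotor R = cos(12deg) - sin(12deg)*e23
Rotation angle theta = 2 * 12 = 24 degrees in the e23 plane (e2 -> e3).
The component perpendicular to the plane (e1) is invariant: v'_1 = v1 = -2.00
cos(24deg) = 0.9135, sin(24deg) = 0.4067
v'_2 = v2*cos(theta) - v3*sin(theta) = -1*0.9135 - 1*0.4067 = -1.32
v'_3 = v2*sin(theta) + v3*cos(theta) = -1*0.4067 + 1*0.9135 = 0.51
v' = -2.00*e1 - 1.32*e2 + 0.51*e3
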